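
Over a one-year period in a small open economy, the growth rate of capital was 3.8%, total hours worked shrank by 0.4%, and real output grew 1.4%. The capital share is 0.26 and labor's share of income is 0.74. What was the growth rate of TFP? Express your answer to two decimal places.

Labor's share = 1 − 0.26 = 0.74.
Capital: 0.26 × 3.8 = 0.988 pp.
Total hours worked: 0.74 × (-0.4) = -0.296 pp.
TFP growth = 1.4 − 0.692 = 0.708%.

TFP growth was 0.71%.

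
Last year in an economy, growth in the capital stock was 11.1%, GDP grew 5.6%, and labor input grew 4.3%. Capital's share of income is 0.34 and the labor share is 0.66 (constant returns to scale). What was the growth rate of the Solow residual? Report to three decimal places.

-1.012%

Labor's share = 1 − 0.34 = 0.66.
The capital stock: 0.34 × 11.1 = 3.774 pp.
Labor input: 0.66 × 4.3 = 2.838 pp.
TFP growth = 5.6 − 6.612 = -1.012%.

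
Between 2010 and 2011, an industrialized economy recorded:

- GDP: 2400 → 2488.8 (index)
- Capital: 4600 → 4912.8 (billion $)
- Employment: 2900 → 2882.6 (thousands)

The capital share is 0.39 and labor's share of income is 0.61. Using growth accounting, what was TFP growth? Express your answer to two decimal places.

GDP growth = (2488.8 − 2400) / 2400 = 3.7%.
Capital growth = (4912.8 − 4600) / 4600 = 6.8%.
Employment growth = (2882.6 − 2900) / 2900 = -0.6%.
Labor's share = 1 − 0.39 = 0.61.
Capital: 0.39 × 6.8 = 2.652 pp.
Employment: 0.61 × (-0.6) = -0.366 pp.
TFP growth = 3.7 − 2.286 = 1.414%.

1.41%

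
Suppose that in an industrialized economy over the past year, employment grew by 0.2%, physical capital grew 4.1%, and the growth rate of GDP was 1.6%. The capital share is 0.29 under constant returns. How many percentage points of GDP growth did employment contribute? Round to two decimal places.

0.14 pp

Labor's share = 1 − 0.29 = 0.71.
Contribution = share × growth = 0.71 × 0.2 = 0.142 pp.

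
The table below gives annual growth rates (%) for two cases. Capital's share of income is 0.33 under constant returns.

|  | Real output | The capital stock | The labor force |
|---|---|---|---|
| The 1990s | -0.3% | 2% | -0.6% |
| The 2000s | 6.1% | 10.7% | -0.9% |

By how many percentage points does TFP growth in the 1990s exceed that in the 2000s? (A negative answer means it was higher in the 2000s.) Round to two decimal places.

-3.73 percentage points

Labor's share = 1 − 0.33 = 0.67.
The 1990s: TFP = -0.3 − 0.66 + 0.402 = -0.558%.
The 2000s: TFP = 6.1 − 3.531 + 0.603 = 3.172%.
Difference = -0.558 − (3.172) = -3.73 pp.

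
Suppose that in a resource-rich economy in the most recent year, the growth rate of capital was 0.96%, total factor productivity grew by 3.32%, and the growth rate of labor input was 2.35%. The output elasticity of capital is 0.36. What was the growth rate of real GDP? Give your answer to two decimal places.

Labor's share = 1 − 0.36 = 0.64.
Capital: 0.36 × 0.96 = 0.3456 pp.
Labor input: 0.64 × 2.35 = 1.504 pp.
Output growth = 3.32 + 1.8496 = 5.1696%.

5.17%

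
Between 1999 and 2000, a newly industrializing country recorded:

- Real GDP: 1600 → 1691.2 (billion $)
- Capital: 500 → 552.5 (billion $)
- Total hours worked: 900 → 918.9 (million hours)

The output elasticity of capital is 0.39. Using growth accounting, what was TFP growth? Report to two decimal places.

0.32%

Real GDP growth = (1691.2 − 1600) / 1600 = 5.7%.
Capital growth = (552.5 − 500) / 500 = 10.5%.
Total hours worked growth = (918.9 − 900) / 900 = 2.1%.
Labor's share = 1 − 0.39 = 0.61.
Capital: 0.39 × 10.5 = 4.095 pp.
Total hours worked: 0.61 × 2.1 = 1.281 pp.
TFP growth = 5.7 − 5.376 = 0.324%.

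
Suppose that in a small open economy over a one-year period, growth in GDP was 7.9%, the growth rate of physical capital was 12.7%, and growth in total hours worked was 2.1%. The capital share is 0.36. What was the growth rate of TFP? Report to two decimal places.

Labor's share = 1 − 0.36 = 0.64.
Physical capital: 0.36 × 12.7 = 4.572 pp.
Total hours worked: 0.64 × 2.1 = 1.344 pp.
TFP growth = 7.9 − 5.916 = 1.984%.

TFP growth was 1.98%.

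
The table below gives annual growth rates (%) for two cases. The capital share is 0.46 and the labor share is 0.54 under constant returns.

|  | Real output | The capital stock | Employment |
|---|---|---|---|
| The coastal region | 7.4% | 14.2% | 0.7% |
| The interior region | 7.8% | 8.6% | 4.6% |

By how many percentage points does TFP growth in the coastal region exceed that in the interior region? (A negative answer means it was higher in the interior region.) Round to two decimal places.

Labor's share = 1 − 0.46 = 0.54.
The coastal region: TFP = 7.4 − 6.532 − 0.378 = 0.49%.
The interior region: TFP = 7.8 − 3.956 − 2.484 = 1.36%.
Difference = 0.49 − (1.36) = -0.87 pp.

-0.87 percentage points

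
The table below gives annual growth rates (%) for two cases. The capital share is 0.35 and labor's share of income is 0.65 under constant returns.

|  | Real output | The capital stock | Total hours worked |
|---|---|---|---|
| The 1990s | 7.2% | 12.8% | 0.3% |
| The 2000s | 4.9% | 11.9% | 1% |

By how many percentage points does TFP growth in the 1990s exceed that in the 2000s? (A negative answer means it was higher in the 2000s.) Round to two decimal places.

2.44 percentage points

Labor's share = 1 − 0.35 = 0.65.
The 1990s: TFP = 7.2 − 4.48 − 0.195 = 2.525%.
The 2000s: TFP = 4.9 − 4.165 − 0.65 = 0.085%.
Difference = 2.525 − (0.085) = 2.44 pp.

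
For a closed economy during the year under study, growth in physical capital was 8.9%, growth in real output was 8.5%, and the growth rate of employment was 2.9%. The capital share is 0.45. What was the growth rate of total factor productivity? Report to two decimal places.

Total factor productivity grew 2.90%.

Labor's share = 1 − 0.45 = 0.55.
Physical capital: 0.45 × 8.9 = 4.005 pp.
Employment: 0.55 × 2.9 = 1.595 pp.
TFP growth = 8.5 − 5.6 = 2.9%.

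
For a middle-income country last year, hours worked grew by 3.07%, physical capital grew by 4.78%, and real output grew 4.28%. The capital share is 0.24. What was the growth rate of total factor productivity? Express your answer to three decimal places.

Labor's share = 1 − 0.24 = 0.76.
Physical capital: 0.24 × 4.78 = 1.1472 pp.
Hours worked: 0.76 × 3.07 = 2.3332 pp.
TFP growth = 4.28 − 3.4804 = 0.7996%.

Total factor productivity grew 0.800%.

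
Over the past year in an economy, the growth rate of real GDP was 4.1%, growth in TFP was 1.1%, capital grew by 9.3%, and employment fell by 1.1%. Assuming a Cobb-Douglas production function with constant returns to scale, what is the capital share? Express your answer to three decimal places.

0.394

gY = gA + α·gK + (1−α)·gL, so gY − gA − gL = α(gK − gL).
4.1 − 1.1 + 1.1 = α × (9.3 − (-1.1)).
4.1 = 10.4 α, so α = 0.39423.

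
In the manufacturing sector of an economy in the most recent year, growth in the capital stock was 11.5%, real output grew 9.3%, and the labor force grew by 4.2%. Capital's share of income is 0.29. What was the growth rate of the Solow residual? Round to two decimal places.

2.98%

Labor's share = 1 − 0.29 = 0.71.
The capital stock: 0.29 × 11.5 = 3.335 pp.
The labor force: 0.71 × 4.2 = 2.982 pp.
TFP growth = 9.3 − 6.317 = 2.983%.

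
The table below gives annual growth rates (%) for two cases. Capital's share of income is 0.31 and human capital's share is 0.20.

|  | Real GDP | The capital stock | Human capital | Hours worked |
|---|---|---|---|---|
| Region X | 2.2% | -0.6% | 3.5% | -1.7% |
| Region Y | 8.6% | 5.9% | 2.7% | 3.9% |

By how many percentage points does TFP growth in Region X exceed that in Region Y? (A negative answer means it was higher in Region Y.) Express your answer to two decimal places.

-1.80 percentage points

Labor's share = 1 − 0.31 − 0.2 = 0.49.
Region X: TFP = 2.2 + 0.186 − 0.7 + 0.833 = 2.519%.
Region Y: TFP = 8.6 − 1.829 − 0.54 − 1.911 = 4.32%.
Difference = 2.519 − (4.32) = -1.801 pp.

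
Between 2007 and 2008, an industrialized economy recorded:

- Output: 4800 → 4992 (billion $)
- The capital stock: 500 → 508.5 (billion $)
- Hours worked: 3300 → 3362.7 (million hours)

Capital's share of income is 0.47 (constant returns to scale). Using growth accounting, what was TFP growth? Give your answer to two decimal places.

2.19%

Output growth = (4992 − 4800) / 4800 = 4%.
The capital stock growth = (508.5 − 500) / 500 = 1.7%.
Hours worked growth = (3362.7 − 3300) / 3300 = 1.9%.
Labor's share = 1 − 0.47 = 0.53.
The capital stock: 0.47 × 1.7 = 0.799 pp.
Hours worked: 0.53 × 1.9 = 1.007 pp.
TFP growth = 4 − 1.806 = 2.194%.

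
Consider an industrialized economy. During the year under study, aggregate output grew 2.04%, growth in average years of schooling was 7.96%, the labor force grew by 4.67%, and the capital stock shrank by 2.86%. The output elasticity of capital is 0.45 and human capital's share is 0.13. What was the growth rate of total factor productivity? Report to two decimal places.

Total factor productivity grew 0.33%.

Labor's share = 1 − 0.45 − 0.13 = 0.42.
The capital stock: 0.45 × (-2.86) = -1.287 pp.
Average years of schooling: 0.13 × 7.96 = 1.0348 pp.
The labor force: 0.42 × 4.67 = 1.9614 pp.
TFP growth = 2.04 − 1.7092 = 0.3308%.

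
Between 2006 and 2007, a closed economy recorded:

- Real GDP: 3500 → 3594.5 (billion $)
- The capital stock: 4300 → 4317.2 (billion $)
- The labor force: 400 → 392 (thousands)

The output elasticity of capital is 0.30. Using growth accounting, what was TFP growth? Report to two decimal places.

TFP growth was 3.98%.

Real GDP growth = (3594.5 − 3500) / 3500 = 2.7%.
The capital stock growth = (4317.2 − 4300) / 4300 = 0.4%.
The labor force growth = (392 − 400) / 400 = -2%.
Labor's share = 1 − 0.3 = 0.7.
The capital stock: 0.3 × 0.4 = 0.12 pp.
The labor force: 0.7 × (-2) = -1.4 pp.
TFP growth = 2.7 + 1.28 = 3.98%.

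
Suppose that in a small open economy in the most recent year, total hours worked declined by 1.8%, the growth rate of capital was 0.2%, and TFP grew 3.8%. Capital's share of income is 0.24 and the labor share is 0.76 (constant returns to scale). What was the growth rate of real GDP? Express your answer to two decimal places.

2.48%

Labor's share = 1 − 0.24 = 0.76.
Capital: 0.24 × 0.2 = 0.048 pp.
Total hours worked: 0.76 × (-1.8) = -1.368 pp.
Output growth = 3.8 + (-1.32) = 2.48%.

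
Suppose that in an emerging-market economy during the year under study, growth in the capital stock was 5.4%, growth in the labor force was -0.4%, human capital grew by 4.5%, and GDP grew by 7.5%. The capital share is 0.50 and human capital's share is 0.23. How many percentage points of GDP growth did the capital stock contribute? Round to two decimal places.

Contribution = share × growth = 0.5 × 5.4 = 2.7 pp.

2.70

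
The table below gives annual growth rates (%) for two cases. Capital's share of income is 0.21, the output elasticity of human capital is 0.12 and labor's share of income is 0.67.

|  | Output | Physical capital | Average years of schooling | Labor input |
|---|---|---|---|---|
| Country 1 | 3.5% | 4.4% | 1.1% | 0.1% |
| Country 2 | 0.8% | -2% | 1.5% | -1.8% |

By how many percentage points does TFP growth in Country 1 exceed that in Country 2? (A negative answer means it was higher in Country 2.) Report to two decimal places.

Labor's share = 1 − 0.21 − 0.12 = 0.67.
Country 1: TFP = 3.5 − 0.924 − 0.132 − 0.067 = 2.377%.
Country 2: TFP = 0.8 + 0.42 − 0.18 + 1.206 = 2.246%.
Difference = 2.377 − (2.246) = 0.131 pp.

0.13 percentage points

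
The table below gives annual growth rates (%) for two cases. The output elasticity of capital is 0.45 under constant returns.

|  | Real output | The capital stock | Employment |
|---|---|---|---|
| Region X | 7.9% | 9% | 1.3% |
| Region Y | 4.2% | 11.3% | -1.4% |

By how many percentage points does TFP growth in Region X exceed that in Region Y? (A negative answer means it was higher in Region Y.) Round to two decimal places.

Labor's share = 1 − 0.45 = 0.55.
Region X: TFP = 7.9 − 4.05 − 0.715 = 3.135%.
Region Y: TFP = 4.2 − 5.085 + 0.77 = -0.115%.
Difference = 3.135 − (-0.115) = 3.25 pp.

3.25 percentage points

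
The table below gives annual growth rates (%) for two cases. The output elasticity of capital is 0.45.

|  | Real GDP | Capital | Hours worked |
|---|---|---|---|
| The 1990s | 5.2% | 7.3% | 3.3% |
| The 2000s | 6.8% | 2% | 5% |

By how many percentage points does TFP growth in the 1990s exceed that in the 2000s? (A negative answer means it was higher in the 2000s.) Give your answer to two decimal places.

Labor's share = 1 − 0.45 = 0.55.
The 1990s: TFP = 5.2 − 3.285 − 1.815 = 0.1%.
The 2000s: TFP = 6.8 − 0.9 − 2.75 = 3.15%.
Difference = 0.1 − (3.15) = -3.05 pp.

-3.05 percentage points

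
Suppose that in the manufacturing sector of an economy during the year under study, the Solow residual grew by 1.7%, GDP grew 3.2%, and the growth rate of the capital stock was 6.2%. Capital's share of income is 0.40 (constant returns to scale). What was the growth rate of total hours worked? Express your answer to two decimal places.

-1.63%

Labor's share = 1 − 0.4 = 0.6.
gY = gA + 0.4×6.2 + 0.6×g.
0.6×g = 3.2 − 1.7 − 2.48 = -0.98.
g = -0.98 / 0.6 = -1.6333%.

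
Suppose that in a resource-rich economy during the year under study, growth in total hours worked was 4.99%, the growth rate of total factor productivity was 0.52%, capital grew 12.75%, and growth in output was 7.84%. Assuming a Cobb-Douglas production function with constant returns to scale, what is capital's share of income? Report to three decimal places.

gY = gA + α·gK + (1−α)·gL, so gY − gA − gL = α(gK − gL).
7.84 − 0.52 − 4.99 = α × (12.75 − 4.99).
2.33 = 7.76 α, so α = 0.30026.

Capital's share of income is 0.300.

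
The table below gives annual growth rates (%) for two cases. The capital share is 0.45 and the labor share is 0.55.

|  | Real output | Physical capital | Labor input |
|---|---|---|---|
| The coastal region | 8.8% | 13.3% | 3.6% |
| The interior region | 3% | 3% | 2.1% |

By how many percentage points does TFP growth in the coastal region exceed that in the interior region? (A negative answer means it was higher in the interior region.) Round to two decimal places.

Labor's share = 1 − 0.45 = 0.55.
The coastal region: TFP = 8.8 − 5.985 − 1.98 = 0.835%.
The interior region: TFP = 3 − 1.35 − 1.155 = 0.495%.
Difference = 0.835 − (0.495) = 0.34 pp.

0.34 percentage points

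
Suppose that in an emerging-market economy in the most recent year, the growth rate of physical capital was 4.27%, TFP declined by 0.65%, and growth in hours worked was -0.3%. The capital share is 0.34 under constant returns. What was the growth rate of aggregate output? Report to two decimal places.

Labor's share = 1 − 0.34 = 0.66.
Physical capital: 0.34 × 4.27 = 1.4518 pp.
Hours worked: 0.66 × (-0.3) = -0.198 pp.
Output growth = -0.65 + 1.2538 = 0.6038%.

0.60%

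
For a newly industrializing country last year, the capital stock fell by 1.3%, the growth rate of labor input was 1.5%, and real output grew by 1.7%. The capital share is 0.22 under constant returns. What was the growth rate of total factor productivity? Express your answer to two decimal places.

Labor's share = 1 − 0.22 = 0.78.
The capital stock: 0.22 × (-1.3) = -0.286 pp.
Labor input: 0.78 × 1.5 = 1.17 pp.
TFP growth = 1.7 − 0.884 = 0.816%.

0.82%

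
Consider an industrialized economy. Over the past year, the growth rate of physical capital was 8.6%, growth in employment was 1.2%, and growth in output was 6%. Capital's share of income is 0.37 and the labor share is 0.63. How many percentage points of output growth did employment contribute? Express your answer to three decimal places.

0.756

Labor's share = 1 − 0.37 = 0.63.
Contribution = share × growth = 0.63 × 1.2 = 0.756 pp.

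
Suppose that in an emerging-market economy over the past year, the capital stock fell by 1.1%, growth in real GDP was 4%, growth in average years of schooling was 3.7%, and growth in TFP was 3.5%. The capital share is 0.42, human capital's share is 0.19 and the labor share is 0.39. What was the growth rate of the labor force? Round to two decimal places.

Labor's share = 1 − 0.42 − 0.19 = 0.39.
gY = gA + 0.42×(-1.1) + 0.19×3.7 + 0.39×g.
0.39×g = 4 − 3.5 − 0.241 = 0.259.
g = 0.259 / 0.39 = 0.6641%.

0.66%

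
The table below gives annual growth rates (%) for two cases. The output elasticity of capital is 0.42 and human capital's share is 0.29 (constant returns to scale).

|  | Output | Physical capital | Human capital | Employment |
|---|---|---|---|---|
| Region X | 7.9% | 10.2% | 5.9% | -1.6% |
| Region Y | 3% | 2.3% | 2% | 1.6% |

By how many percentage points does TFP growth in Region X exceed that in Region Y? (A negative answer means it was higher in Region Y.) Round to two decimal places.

1.38 percentage points

Labor's share = 1 − 0.42 − 0.29 = 0.29.
Region X: TFP = 7.9 − 4.284 − 1.711 + 0.464 = 2.369%.
Region Y: TFP = 3 − 0.966 − 0.58 − 0.464 = 0.99%.
Difference = 2.369 − (0.99) = 1.379 pp.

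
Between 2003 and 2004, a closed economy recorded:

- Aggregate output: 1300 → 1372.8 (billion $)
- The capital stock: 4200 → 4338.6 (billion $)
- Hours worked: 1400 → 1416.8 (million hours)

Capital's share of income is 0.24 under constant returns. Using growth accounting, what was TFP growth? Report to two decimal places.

Aggregate output growth = (1372.8 − 1300) / 1300 = 5.6%.
The capital stock growth = (4338.6 − 4200) / 4200 = 3.3%.
Hours worked growth = (1416.8 − 1400) / 1400 = 1.2%.
Labor's share = 1 − 0.24 = 0.76.
The capital stock: 0.24 × 3.3 = 0.792 pp.
Hours worked: 0.76 × 1.2 = 0.912 pp.
TFP growth = 5.6 − 1.704 = 3.896%.

TFP grew 3.90%.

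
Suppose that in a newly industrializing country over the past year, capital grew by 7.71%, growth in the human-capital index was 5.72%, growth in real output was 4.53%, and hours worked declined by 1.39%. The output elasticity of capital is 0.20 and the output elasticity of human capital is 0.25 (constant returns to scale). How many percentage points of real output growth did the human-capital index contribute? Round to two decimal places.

Contribution = share × growth = 0.25 × 5.72 = 1.43 pp.

1.43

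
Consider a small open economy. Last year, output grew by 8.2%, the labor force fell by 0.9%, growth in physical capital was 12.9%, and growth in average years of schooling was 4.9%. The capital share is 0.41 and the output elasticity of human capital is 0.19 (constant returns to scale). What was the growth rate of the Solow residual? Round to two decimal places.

Labor's share = 1 − 0.41 − 0.19 = 0.4.
Physical capital: 0.41 × 12.9 = 5.289 pp.
Average years of schooling: 0.19 × 4.9 = 0.931 pp.
The labor force: 0.4 × (-0.9) = -0.36 pp.
TFP growth = 8.2 − 5.86 = 2.34%.

2.34%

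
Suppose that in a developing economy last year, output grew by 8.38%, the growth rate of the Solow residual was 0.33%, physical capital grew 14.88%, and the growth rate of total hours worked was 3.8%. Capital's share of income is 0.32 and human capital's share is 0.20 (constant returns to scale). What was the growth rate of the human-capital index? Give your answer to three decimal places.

7.322%

Labor's share = 1 − 0.32 − 0.2 = 0.48.
gY = gA + 0.32×14.88 + 0.48×3.8 + 0.2×g.
0.2×g = 8.38 − 0.33 − 6.5856 = 1.4644.
g = 1.4644 / 0.2 = 7.322%.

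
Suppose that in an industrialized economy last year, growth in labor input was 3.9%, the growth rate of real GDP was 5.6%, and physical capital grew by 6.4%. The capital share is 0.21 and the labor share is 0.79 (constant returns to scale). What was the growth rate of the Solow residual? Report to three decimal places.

Labor's share = 1 − 0.21 = 0.79.
Physical capital: 0.21 × 6.4 = 1.344 pp.
Labor input: 0.79 × 3.9 = 3.081 pp.
TFP growth = 5.6 − 4.425 = 1.175%.

1.175%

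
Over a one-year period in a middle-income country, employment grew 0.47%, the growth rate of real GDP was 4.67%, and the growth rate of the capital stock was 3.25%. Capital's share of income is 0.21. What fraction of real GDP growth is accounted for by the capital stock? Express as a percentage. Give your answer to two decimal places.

The capital stock contributed 0.21 × 3.25 = 0.6825 pp.
Share of growth = 0.6825 / 4.67 × 100 = 14.6146%.

14.61%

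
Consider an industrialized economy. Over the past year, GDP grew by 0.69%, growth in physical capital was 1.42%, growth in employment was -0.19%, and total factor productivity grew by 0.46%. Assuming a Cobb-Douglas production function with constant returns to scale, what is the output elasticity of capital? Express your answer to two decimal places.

The output elasticity of capital is 0.26.

gY = gA + α·gK + (1−α)·gL, so gY − gA − gL = α(gK − gL).
0.69 − 0.46 + 0.19 = α × (1.42 − (-0.19)).
0.42 = 1.61 α, so α = 0.2609.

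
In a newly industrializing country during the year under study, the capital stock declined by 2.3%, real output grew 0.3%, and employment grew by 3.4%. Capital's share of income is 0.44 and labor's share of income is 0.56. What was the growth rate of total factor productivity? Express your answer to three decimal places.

Labor's share = 1 − 0.44 = 0.56.
The capital stock: 0.44 × (-2.3) = -1.012 pp.
Employment: 0.56 × 3.4 = 1.904 pp.
TFP growth = 0.3 − 0.892 = -0.592%.

-0.592%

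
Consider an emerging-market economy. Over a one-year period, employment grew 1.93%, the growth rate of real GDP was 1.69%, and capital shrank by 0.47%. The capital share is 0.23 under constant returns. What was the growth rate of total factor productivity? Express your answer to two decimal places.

Labor's share = 1 − 0.23 = 0.77.
Capital: 0.23 × (-0.47) = -0.1081 pp.
Employment: 0.77 × 1.93 = 1.4861 pp.
TFP growth = 1.69 − 1.378 = 0.312%.

0.31%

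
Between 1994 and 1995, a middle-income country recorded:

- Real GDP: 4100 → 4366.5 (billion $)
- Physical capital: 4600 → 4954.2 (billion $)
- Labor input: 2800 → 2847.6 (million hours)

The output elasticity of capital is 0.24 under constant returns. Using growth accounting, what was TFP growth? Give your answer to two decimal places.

TFP growth was 3.36%.

Real GDP growth = (4366.5 − 4100) / 4100 = 6.5%.
Physical capital growth = (4954.2 − 4600) / 4600 = 7.7%.
Labor input growth = (2847.6 − 2800) / 2800 = 1.7%.
Labor's share = 1 − 0.24 = 0.76.
Physical capital: 0.24 × 7.7 = 1.848 pp.
Labor input: 0.76 × 1.7 = 1.292 pp.
TFP growth = 6.5 − 3.14 = 3.36%.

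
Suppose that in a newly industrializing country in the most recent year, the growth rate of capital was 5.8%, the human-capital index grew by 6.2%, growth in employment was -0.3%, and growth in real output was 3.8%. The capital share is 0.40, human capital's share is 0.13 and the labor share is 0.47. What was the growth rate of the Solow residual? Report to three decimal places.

Labor's share = 1 − 0.4 − 0.13 = 0.47.
Capital: 0.4 × 5.8 = 2.32 pp.
The human-capital index: 0.13 × 6.2 = 0.806 pp.
Employment: 0.47 × (-0.3) = -0.141 pp.
TFP growth = 3.8 − 2.985 = 0.815%.

0.815%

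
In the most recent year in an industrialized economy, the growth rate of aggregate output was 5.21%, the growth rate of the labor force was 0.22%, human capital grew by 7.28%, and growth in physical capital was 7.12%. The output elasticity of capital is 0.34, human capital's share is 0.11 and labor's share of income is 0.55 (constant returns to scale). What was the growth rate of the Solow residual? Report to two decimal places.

Labor's share = 1 − 0.34 − 0.11 = 0.55.
Physical capital: 0.34 × 7.12 = 2.4208 pp.
Human capital: 0.11 × 7.28 = 0.8008 pp.
The labor force: 0.55 × 0.22 = 0.121 pp.
TFP growth = 5.21 − 3.3426 = 1.8674%.

1.87%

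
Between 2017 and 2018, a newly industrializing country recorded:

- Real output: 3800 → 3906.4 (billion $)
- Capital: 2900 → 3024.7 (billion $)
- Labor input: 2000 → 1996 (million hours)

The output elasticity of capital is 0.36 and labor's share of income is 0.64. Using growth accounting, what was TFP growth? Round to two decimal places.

Real output growth = (3906.4 − 3800) / 3800 = 2.8%.
Capital growth = (3024.7 − 2900) / 2900 = 4.3%.
Labor input growth = (1996 − 2000) / 2000 = -0.2%.
Labor's share = 1 − 0.36 = 0.64.
Capital: 0.36 × 4.3 = 1.548 pp.
Labor input: 0.64 × (-0.2) = -0.128 pp.
TFP growth = 2.8 − 1.42 = 1.38%.

1.38%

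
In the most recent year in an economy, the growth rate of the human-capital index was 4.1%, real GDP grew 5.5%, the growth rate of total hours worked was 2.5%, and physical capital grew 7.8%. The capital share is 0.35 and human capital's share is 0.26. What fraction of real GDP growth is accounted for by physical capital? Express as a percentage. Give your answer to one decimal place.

Physical capital contributed 0.35 × 7.8 = 2.73 pp.
Share of growth = 2.73 / 5.5 × 100 = 49.636%.

Physical capital accounted for 49.6% of growth.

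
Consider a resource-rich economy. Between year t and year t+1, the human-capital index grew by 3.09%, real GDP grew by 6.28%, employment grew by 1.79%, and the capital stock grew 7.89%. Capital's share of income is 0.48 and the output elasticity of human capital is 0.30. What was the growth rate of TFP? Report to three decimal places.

Labor's share = 1 − 0.48 − 0.3 = 0.22.
The capital stock: 0.48 × 7.89 = 3.7872 pp.
The human-capital index: 0.3 × 3.09 = 0.927 pp.
Employment: 0.22 × 1.79 = 0.3938 pp.
TFP growth = 6.28 − 5.108 = 1.172%.

1.172%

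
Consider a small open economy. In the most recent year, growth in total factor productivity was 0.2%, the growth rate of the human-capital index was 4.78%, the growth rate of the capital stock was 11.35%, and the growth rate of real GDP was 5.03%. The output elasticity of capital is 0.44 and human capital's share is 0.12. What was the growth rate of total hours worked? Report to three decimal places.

-1.676%

Labor's share = 1 − 0.44 − 0.12 = 0.44.
gY = gA + 0.44×11.35 + 0.12×4.78 + 0.44×g.
0.44×g = 5.03 − 0.2 − 5.5676 = -0.7376.
g = -0.7376 / 0.44 = -1.67636%.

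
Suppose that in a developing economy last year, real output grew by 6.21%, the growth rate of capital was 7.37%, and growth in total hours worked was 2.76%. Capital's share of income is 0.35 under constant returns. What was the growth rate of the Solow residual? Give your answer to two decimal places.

Labor's share = 1 − 0.35 = 0.65.
Capital: 0.35 × 7.37 = 2.5795 pp.
Total hours worked: 0.65 × 2.76 = 1.794 pp.
TFP growth = 6.21 − 4.3735 = 1.8365%.

1.84%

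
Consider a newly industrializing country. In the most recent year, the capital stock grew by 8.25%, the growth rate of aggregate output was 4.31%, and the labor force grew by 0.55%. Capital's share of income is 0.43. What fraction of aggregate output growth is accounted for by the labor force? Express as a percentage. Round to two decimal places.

The labor force accounted for 7.27% of growth.

Labor's share = 1 − 0.43 = 0.57.
The labor force contributed 0.57 × 0.55 = 0.3135 pp.
Share of growth = 0.3135 / 4.31 × 100 = 7.2738%.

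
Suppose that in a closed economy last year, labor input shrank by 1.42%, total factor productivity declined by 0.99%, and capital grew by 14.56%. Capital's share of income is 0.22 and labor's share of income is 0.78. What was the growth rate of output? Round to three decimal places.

1.106%

Labor's share = 1 − 0.22 = 0.78.
Capital: 0.22 × 14.56 = 3.2032 pp.
Labor input: 0.78 × (-1.42) = -1.1076 pp.
Output growth = -0.99 + 2.0956 = 1.1056%.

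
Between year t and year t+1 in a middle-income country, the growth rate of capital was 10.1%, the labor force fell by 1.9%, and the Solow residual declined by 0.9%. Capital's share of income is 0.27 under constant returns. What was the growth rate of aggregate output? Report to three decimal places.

Labor's share = 1 − 0.27 = 0.73.
Capital: 0.27 × 10.1 = 2.727 pp.
The labor force: 0.73 × (-1.9) = -1.387 pp.
Output growth = -0.9 + 1.34 = 0.44%.

0.440%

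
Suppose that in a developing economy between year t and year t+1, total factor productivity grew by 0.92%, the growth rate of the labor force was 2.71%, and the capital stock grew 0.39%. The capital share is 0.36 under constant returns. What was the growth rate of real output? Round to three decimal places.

Labor's share = 1 − 0.36 = 0.64.
The capital stock: 0.36 × 0.39 = 0.1404 pp.
The labor force: 0.64 × 2.71 = 1.7344 pp.
Output growth = 0.92 + 1.8748 = 2.7948%.

2.795%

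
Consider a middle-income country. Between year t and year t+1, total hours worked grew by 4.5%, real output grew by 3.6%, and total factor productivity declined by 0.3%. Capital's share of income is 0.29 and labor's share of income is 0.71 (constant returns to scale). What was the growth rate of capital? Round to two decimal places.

Labor's share = 1 − 0.29 = 0.71.
gY = gA + 0.71×4.5 + 0.29×g.
0.29×g = 3.6 + 0.3 − 3.195 = 0.705.
g = 0.705 / 0.29 = 2.431%.

Capital growth was 2.43%.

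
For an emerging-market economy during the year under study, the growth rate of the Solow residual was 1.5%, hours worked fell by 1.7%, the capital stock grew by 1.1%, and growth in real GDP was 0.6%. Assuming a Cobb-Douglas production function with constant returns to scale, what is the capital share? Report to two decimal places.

α = 0.29

gY = gA + α·gK + (1−α)·gL, so gY − gA − gL = α(gK − gL).
0.6 − 1.5 + 1.7 = α × (1.1 − (-1.7)).
0.8 = 2.8 α, so α = 0.2857.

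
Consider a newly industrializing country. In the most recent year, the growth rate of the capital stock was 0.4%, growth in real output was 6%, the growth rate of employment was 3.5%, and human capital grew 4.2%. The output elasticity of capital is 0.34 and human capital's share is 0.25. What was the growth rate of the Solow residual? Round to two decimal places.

3.38%

Labor's share = 1 − 0.34 − 0.25 = 0.41.
The capital stock: 0.34 × 0.4 = 0.136 pp.
Human capital: 0.25 × 4.2 = 1.05 pp.
Employment: 0.41 × 3.5 = 1.435 pp.
TFP growth = 6 − 2.621 = 3.379%.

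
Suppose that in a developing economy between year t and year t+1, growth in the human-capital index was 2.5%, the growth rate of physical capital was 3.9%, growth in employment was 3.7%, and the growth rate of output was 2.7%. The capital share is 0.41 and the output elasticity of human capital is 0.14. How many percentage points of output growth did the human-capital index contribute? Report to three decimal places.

0.350 pp

Contribution = share × growth = 0.14 × 2.5 = 0.35 pp.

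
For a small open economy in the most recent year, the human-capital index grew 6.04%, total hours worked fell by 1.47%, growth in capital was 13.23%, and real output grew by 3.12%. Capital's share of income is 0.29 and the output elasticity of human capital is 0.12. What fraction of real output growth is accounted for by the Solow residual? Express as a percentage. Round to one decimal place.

The Solow residual accounted for -18.4% of growth.

Labor's share = 1 − 0.29 − 0.12 = 0.59.
Capital: 0.29 × 13.23 = 3.8367 pp.
The human-capital index: 0.12 × 6.04 = 0.7248 pp.
Total hours worked: 0.59 × (-1.47) = -0.8673 pp.
TFP growth = 3.12 − 3.6942 = -0.5742%.
TFP share of growth = -0.5742 / 3.12 × 100 = -18.404%.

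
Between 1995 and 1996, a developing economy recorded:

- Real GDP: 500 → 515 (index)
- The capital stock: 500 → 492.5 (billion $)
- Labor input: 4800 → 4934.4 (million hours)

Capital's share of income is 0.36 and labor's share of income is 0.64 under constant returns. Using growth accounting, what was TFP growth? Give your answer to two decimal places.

TFP grew 1.75%.

Real GDP growth = (515 − 500) / 500 = 3%.
The capital stock growth = (492.5 − 500) / 500 = -1.5%.
Labor input growth = (4934.4 − 4800) / 4800 = 2.8%.
Labor's share = 1 − 0.36 = 0.64.
The capital stock: 0.36 × (-1.5) = -0.54 pp.
Labor input: 0.64 × 2.8 = 1.792 pp.
TFP growth = 3 − 1.252 = 1.748%.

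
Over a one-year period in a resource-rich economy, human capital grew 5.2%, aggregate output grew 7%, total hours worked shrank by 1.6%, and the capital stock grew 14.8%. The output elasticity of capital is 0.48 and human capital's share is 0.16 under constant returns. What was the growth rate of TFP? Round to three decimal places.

-0.360%

Labor's share = 1 − 0.48 − 0.16 = 0.36.
The capital stock: 0.48 × 14.8 = 7.104 pp.
Human capital: 0.16 × 5.2 = 0.832 pp.
Total hours worked: 0.36 × (-1.6) = -0.576 pp.
TFP growth = 7 − 7.36 = -0.36%.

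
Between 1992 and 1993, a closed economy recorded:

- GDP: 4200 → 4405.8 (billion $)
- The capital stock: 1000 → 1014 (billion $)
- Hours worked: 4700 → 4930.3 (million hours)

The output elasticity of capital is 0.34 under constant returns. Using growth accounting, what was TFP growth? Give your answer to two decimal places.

GDP growth = (4405.8 − 4200) / 4200 = 4.9%.
The capital stock growth = (1014 − 1000) / 1000 = 1.4%.
Hours worked growth = (4930.3 − 4700) / 4700 = 4.9%.
Labor's share = 1 − 0.34 = 0.66.
The capital stock: 0.34 × 1.4 = 0.476 pp.
Hours worked: 0.66 × 4.9 = 3.234 pp.
TFP growth = 4.9 − 3.71 = 1.19%.

TFP growth was 1.19%.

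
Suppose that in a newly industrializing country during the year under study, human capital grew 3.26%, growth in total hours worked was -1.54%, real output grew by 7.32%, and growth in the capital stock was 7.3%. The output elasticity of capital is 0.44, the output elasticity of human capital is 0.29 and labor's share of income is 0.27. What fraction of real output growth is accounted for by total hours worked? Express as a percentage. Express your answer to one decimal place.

-5.7%

Labor's share = 1 − 0.44 − 0.29 = 0.27.
Total hours worked contributed 0.27 × (-1.54) = -0.4158 pp.
Share of growth = -0.4158 / 7.32 × 100 = -5.68%.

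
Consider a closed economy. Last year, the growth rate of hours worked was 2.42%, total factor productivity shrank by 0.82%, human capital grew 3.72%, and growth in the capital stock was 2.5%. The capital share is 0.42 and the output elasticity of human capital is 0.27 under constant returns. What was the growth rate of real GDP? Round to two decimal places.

1.98%

Labor's share = 1 − 0.42 − 0.27 = 0.31.
The capital stock: 0.42 × 2.5 = 1.05 pp.
Human capital: 0.27 × 3.72 = 1.0044 pp.
Hours worked: 0.31 × 2.42 = 0.7502 pp.
Output growth = -0.82 + 2.8046 = 1.9846%.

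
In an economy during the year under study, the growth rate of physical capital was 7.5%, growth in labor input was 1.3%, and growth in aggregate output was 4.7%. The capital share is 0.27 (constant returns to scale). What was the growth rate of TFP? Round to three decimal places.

Labor's share = 1 − 0.27 = 0.73.
Physical capital: 0.27 × 7.5 = 2.025 pp.
Labor input: 0.73 × 1.3 = 0.949 pp.
TFP growth = 4.7 − 2.974 = 1.726%.

TFP grew 1.726%.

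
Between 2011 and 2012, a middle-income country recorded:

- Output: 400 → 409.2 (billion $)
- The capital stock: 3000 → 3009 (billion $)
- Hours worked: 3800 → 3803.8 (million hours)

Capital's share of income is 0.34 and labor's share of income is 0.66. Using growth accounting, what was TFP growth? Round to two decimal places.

Output growth = (409.2 − 400) / 400 = 2.3%.
The capital stock growth = (3009 − 3000) / 3000 = 0.3%.
Hours worked growth = (3803.8 − 3800) / 3800 = 0.1%.
Labor's share = 1 − 0.34 = 0.66.
The capital stock: 0.34 × 0.3 = 0.102 pp.
Hours worked: 0.66 × 0.1 = 0.066 pp.
TFP growth = 2.3 − 0.168 = 2.132%.

TFP growth was 2.13%.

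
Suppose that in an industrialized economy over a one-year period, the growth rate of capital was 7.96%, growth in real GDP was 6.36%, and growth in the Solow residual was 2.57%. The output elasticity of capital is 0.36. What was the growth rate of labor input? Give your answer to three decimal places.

Labor's share = 1 − 0.36 = 0.64.
gY = gA + 0.36×7.96 + 0.64×g.
0.64×g = 6.36 − 2.57 − 2.8656 = 0.9244.
g = 0.9244 / 0.64 = 1.44438%.

Labor input growth was 1.444%.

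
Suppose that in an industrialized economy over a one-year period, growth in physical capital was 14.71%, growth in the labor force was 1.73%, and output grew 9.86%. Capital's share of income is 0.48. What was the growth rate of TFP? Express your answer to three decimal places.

TFP growth was 1.900%.

Labor's share = 1 − 0.48 = 0.52.
Physical capital: 0.48 × 14.71 = 7.0608 pp.
The labor force: 0.52 × 1.73 = 0.8996 pp.
TFP growth = 9.86 − 7.9604 = 1.8996%.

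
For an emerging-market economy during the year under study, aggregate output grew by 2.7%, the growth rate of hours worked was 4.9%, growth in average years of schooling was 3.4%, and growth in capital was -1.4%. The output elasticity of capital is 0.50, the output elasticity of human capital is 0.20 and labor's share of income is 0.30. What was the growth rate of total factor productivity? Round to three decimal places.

Labor's share = 1 − 0.5 − 0.2 = 0.3.
Capital: 0.5 × (-1.4) = -0.7 pp.
Average years of schooling: 0.2 × 3.4 = 0.68 pp.
Hours worked: 0.3 × 4.9 = 1.47 pp.
TFP growth = 2.7 − 1.45 = 1.25%.

1.250%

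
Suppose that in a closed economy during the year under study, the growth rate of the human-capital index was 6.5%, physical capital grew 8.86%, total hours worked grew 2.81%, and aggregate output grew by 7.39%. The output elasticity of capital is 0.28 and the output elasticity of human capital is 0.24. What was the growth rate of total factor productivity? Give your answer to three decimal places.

Labor's share = 1 − 0.28 − 0.24 = 0.48.
Physical capital: 0.28 × 8.86 = 2.4808 pp.
The human-capital index: 0.24 × 6.5 = 1.56 pp.
Total hours worked: 0.48 × 2.81 = 1.3488 pp.
TFP growth = 7.39 − 5.3896 = 2.0004%.

2.000%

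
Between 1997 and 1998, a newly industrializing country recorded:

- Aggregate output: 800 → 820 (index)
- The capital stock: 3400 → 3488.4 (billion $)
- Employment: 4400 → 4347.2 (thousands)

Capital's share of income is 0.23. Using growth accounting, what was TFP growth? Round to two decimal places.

Aggregate output growth = (820 − 800) / 800 = 2.5%.
The capital stock growth = (3488.4 − 3400) / 3400 = 2.6%.
Employment growth = (4347.2 − 4400) / 4400 = -1.2%.
Labor's share = 1 − 0.23 = 0.77.
The capital stock: 0.23 × 2.6 = 0.598 pp.
Employment: 0.77 × (-1.2) = -0.924 pp.
TFP growth = 2.5 + 0.326 = 2.826%.

2.83%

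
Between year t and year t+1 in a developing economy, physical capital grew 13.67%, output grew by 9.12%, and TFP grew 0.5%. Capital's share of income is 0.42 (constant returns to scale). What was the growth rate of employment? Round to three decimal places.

Labor's share = 1 − 0.42 = 0.58.
gY = gA + 0.42×13.67 + 0.58×g.
0.58×g = 9.12 − 0.5 − 5.7414 = 2.8786.
g = 2.8786 / 0.58 = 4.9631%.

Employment growth was 4.963%.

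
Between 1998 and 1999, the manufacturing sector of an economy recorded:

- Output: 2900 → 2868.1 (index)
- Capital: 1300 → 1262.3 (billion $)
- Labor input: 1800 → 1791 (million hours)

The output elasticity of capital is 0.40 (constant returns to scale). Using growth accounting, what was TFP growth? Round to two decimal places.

Output growth = (2868.1 − 2900) / 2900 = -1.1%.
Capital growth = (1262.3 − 1300) / 1300 = -2.9%.
Labor input growth = (1791 − 1800) / 1800 = -0.5%.
Labor's share = 1 − 0.4 = 0.6.
Capital: 0.4 × (-2.9) = -1.16 pp.
Labor input: 0.6 × (-0.5) = -0.3 pp.
TFP growth = -1.1 + 1.46 = 0.36%.

TFP grew 0.36%.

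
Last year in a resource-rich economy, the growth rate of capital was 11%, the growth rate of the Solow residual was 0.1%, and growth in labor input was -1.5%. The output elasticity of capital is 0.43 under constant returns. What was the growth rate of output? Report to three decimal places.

3.975%

Labor's share = 1 − 0.43 = 0.57.
Capital: 0.43 × 11 = 4.73 pp.
Labor input: 0.57 × (-1.5) = -0.855 pp.
Output growth = 0.1 + 3.875 = 3.975%.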